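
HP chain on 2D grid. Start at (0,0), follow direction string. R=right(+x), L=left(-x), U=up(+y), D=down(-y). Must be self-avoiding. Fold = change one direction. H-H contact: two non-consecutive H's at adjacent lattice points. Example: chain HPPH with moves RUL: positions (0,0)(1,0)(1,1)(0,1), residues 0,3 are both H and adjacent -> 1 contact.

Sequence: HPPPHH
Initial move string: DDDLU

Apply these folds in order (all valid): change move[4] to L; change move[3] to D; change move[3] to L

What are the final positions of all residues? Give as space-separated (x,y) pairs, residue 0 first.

Initial moves: DDDLU
Fold: move[4]->L => DDDLL (positions: [(0, 0), (0, -1), (0, -2), (0, -3), (-1, -3), (-2, -3)])
Fold: move[3]->D => DDDDL (positions: [(0, 0), (0, -1), (0, -2), (0, -3), (0, -4), (-1, -4)])
Fold: move[3]->L => DDDLL (positions: [(0, 0), (0, -1), (0, -2), (0, -3), (-1, -3), (-2, -3)])

Answer: (0,0) (0,-1) (0,-2) (0,-3) (-1,-3) (-2,-3)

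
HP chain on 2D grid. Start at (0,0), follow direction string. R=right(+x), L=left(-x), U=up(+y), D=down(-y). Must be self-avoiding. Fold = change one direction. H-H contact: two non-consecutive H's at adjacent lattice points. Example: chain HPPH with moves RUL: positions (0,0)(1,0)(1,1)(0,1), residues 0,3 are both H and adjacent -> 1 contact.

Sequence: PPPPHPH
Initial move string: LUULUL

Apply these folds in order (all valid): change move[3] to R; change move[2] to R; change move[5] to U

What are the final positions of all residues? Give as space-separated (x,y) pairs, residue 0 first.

Initial moves: LUULUL
Fold: move[3]->R => LUURUL (positions: [(0, 0), (-1, 0), (-1, 1), (-1, 2), (0, 2), (0, 3), (-1, 3)])
Fold: move[2]->R => LURRUL (positions: [(0, 0), (-1, 0), (-1, 1), (0, 1), (1, 1), (1, 2), (0, 2)])
Fold: move[5]->U => LURRUU (positions: [(0, 0), (-1, 0), (-1, 1), (0, 1), (1, 1), (1, 2), (1, 3)])

Answer: (0,0) (-1,0) (-1,1) (0,1) (1,1) (1,2) (1,3)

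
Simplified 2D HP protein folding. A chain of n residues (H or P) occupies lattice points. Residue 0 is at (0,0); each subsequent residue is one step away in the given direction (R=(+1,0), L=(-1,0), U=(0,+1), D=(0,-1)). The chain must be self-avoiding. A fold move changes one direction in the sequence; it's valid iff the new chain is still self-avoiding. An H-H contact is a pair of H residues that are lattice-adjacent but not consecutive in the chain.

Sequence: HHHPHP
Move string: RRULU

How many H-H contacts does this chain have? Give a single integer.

Answer: 1

Derivation:
Positions: [(0, 0), (1, 0), (2, 0), (2, 1), (1, 1), (1, 2)]
H-H contact: residue 1 @(1,0) - residue 4 @(1, 1)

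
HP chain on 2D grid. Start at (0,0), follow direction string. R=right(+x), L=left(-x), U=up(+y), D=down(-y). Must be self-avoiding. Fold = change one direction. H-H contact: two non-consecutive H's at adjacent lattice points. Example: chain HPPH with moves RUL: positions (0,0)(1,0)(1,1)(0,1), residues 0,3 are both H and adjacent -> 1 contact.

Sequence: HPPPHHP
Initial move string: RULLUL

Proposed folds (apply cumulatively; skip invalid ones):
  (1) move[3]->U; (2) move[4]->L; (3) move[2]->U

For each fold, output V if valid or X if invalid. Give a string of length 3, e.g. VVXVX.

Answer: VVV

Derivation:
Initial: RULLUL -> [(0, 0), (1, 0), (1, 1), (0, 1), (-1, 1), (-1, 2), (-2, 2)]
Fold 1: move[3]->U => RULUUL VALID
Fold 2: move[4]->L => RULULL VALID
Fold 3: move[2]->U => RUUULL VALID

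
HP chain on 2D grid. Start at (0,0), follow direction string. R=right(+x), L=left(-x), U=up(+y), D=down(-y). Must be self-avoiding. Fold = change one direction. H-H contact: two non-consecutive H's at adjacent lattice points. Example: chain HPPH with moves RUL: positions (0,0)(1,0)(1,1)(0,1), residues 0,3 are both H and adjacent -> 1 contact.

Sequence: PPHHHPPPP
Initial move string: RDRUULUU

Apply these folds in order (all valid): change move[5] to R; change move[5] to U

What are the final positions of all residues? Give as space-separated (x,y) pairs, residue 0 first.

Answer: (0,0) (1,0) (1,-1) (2,-1) (2,0) (2,1) (2,2) (2,3) (2,4)

Derivation:
Initial moves: RDRUULUU
Fold: move[5]->R => RDRUURUU (positions: [(0, 0), (1, 0), (1, -1), (2, -1), (2, 0), (2, 1), (3, 1), (3, 2), (3, 3)])
Fold: move[5]->U => RDRUUUUU (positions: [(0, 0), (1, 0), (1, -1), (2, -1), (2, 0), (2, 1), (2, 2), (2, 3), (2, 4)])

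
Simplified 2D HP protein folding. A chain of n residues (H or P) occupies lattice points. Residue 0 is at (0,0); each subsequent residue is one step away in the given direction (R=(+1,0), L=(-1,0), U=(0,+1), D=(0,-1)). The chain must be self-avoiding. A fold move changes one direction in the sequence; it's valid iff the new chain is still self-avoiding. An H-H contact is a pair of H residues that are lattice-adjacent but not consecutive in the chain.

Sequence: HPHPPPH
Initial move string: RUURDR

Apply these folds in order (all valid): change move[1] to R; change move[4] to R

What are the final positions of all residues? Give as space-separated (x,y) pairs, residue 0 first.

Initial moves: RUURDR
Fold: move[1]->R => RRURDR (positions: [(0, 0), (1, 0), (2, 0), (2, 1), (3, 1), (3, 0), (4, 0)])
Fold: move[4]->R => RRURRR (positions: [(0, 0), (1, 0), (2, 0), (2, 1), (3, 1), (4, 1), (5, 1)])

Answer: (0,0) (1,0) (2,0) (2,1) (3,1) (4,1) (5,1)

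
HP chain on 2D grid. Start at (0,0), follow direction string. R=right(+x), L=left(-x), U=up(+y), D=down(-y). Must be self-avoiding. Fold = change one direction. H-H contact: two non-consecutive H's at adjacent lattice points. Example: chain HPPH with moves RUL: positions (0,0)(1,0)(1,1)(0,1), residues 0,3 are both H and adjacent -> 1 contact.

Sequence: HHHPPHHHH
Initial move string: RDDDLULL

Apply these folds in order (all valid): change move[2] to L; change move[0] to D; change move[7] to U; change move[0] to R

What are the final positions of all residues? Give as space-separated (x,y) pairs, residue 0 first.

Answer: (0,0) (1,0) (1,-1) (0,-1) (0,-2) (-1,-2) (-1,-1) (-2,-1) (-2,0)

Derivation:
Initial moves: RDDDLULL
Fold: move[2]->L => RDLDLULL (positions: [(0, 0), (1, 0), (1, -1), (0, -1), (0, -2), (-1, -2), (-1, -1), (-2, -1), (-3, -1)])
Fold: move[0]->D => DDLDLULL (positions: [(0, 0), (0, -1), (0, -2), (-1, -2), (-1, -3), (-2, -3), (-2, -2), (-3, -2), (-4, -2)])
Fold: move[7]->U => DDLDLULU (positions: [(0, 0), (0, -1), (0, -2), (-1, -2), (-1, -3), (-2, -3), (-2, -2), (-3, -2), (-3, -1)])
Fold: move[0]->R => RDLDLULU (positions: [(0, 0), (1, 0), (1, -1), (0, -1), (0, -2), (-1, -2), (-1, -1), (-2, -1), (-2, 0)])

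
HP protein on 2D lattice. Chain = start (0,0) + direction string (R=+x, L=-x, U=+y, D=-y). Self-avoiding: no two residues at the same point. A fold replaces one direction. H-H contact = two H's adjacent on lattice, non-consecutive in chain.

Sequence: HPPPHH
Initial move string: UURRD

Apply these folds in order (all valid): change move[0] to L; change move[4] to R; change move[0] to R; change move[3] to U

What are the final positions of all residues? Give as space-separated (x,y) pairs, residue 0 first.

Answer: (0,0) (1,0) (1,1) (2,1) (2,2) (3,2)

Derivation:
Initial moves: UURRD
Fold: move[0]->L => LURRD (positions: [(0, 0), (-1, 0), (-1, 1), (0, 1), (1, 1), (1, 0)])
Fold: move[4]->R => LURRR (positions: [(0, 0), (-1, 0), (-1, 1), (0, 1), (1, 1), (2, 1)])
Fold: move[0]->R => RURRR (positions: [(0, 0), (1, 0), (1, 1), (2, 1), (3, 1), (4, 1)])
Fold: move[3]->U => RURUR (positions: [(0, 0), (1, 0), (1, 1), (2, 1), (2, 2), (3, 2)])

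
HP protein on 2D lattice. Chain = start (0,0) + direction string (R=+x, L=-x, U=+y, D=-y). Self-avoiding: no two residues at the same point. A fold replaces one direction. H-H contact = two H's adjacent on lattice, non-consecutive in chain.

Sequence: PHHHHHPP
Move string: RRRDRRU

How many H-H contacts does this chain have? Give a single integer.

Answer: 0

Derivation:
Positions: [(0, 0), (1, 0), (2, 0), (3, 0), (3, -1), (4, -1), (5, -1), (5, 0)]
No H-H contacts found.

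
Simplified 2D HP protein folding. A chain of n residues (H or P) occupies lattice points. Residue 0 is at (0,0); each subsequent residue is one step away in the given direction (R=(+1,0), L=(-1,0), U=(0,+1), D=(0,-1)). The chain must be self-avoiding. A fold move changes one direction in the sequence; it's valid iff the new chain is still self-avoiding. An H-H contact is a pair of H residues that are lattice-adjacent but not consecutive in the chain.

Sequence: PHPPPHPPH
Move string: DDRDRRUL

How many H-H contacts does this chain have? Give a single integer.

Answer: 1

Derivation:
Positions: [(0, 0), (0, -1), (0, -2), (1, -2), (1, -3), (2, -3), (3, -3), (3, -2), (2, -2)]
H-H contact: residue 5 @(2,-3) - residue 8 @(2, -2)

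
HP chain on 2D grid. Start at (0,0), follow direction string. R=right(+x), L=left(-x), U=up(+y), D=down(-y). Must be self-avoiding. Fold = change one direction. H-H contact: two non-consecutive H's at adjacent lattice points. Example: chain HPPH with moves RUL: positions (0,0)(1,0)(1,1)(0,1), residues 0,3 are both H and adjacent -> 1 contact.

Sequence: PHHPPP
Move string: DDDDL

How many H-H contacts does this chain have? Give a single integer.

Answer: 0

Derivation:
Positions: [(0, 0), (0, -1), (0, -2), (0, -3), (0, -4), (-1, -4)]
No H-H contacts found.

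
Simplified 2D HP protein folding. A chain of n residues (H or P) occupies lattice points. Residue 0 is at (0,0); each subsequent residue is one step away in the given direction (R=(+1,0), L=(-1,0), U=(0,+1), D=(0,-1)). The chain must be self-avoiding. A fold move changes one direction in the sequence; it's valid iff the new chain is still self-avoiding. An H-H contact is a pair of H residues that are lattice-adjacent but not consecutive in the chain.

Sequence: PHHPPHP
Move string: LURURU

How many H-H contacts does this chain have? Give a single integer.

Answer: 0

Derivation:
Positions: [(0, 0), (-1, 0), (-1, 1), (0, 1), (0, 2), (1, 2), (1, 3)]
No H-H contacts found.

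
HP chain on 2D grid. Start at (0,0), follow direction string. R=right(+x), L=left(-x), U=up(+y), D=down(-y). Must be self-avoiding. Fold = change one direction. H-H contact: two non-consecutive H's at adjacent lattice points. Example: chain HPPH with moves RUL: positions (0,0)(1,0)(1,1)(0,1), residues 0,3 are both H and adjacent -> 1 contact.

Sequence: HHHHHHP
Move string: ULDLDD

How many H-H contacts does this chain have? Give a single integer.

Answer: 1

Derivation:
Positions: [(0, 0), (0, 1), (-1, 1), (-1, 0), (-2, 0), (-2, -1), (-2, -2)]
H-H contact: residue 0 @(0,0) - residue 3 @(-1, 0)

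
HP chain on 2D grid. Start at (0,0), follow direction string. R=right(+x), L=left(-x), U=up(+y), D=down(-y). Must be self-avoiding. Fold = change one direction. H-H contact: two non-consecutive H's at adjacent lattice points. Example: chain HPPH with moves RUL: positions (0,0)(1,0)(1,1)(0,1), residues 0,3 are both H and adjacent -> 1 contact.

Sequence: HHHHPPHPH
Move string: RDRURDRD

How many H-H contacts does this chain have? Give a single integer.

Positions: [(0, 0), (1, 0), (1, -1), (2, -1), (2, 0), (3, 0), (3, -1), (4, -1), (4, -2)]
H-H contact: residue 3 @(2,-1) - residue 6 @(3, -1)

Answer: 1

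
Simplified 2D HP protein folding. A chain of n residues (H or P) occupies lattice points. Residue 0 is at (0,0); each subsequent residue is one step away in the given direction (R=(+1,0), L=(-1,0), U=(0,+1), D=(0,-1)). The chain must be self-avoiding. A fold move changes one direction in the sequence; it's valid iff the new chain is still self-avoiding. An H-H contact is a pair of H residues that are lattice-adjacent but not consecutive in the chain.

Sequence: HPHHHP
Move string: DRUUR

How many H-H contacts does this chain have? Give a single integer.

Positions: [(0, 0), (0, -1), (1, -1), (1, 0), (1, 1), (2, 1)]
H-H contact: residue 0 @(0,0) - residue 3 @(1, 0)

Answer: 1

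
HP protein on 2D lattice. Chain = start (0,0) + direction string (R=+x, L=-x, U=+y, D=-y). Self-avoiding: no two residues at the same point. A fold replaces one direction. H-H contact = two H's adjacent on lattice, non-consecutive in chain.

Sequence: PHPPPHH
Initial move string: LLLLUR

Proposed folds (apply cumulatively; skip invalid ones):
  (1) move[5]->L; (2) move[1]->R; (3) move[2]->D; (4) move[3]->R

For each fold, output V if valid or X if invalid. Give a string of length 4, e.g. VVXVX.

Initial: LLLLUR -> [(0, 0), (-1, 0), (-2, 0), (-3, 0), (-4, 0), (-4, 1), (-3, 1)]
Fold 1: move[5]->L => LLLLUL VALID
Fold 2: move[1]->R => LRLLUL INVALID (collision), skipped
Fold 3: move[2]->D => LLDLUL VALID
Fold 4: move[3]->R => LLDRUL INVALID (collision), skipped

Answer: VXVX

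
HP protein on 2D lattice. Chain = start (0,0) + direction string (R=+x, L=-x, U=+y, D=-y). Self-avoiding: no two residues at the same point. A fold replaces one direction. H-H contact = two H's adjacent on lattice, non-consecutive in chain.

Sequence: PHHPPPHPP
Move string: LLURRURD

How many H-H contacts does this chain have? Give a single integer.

Positions: [(0, 0), (-1, 0), (-2, 0), (-2, 1), (-1, 1), (0, 1), (0, 2), (1, 2), (1, 1)]
No H-H contacts found.

Answer: 0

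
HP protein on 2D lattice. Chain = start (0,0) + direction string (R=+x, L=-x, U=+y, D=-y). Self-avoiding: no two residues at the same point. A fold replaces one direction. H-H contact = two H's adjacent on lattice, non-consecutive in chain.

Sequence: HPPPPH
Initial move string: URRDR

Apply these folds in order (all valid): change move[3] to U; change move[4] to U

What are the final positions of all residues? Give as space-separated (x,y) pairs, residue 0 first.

Initial moves: URRDR
Fold: move[3]->U => URRUR (positions: [(0, 0), (0, 1), (1, 1), (2, 1), (2, 2), (3, 2)])
Fold: move[4]->U => URRUU (positions: [(0, 0), (0, 1), (1, 1), (2, 1), (2, 2), (2, 3)])

Answer: (0,0) (0,1) (1,1) (2,1) (2,2) (2,3)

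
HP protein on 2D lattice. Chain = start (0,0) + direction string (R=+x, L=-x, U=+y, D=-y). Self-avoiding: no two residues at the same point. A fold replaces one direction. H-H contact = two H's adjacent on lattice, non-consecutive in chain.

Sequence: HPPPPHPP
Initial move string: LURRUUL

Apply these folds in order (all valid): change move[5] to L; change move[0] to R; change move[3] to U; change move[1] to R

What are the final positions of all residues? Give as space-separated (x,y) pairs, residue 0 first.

Initial moves: LURRUUL
Fold: move[5]->L => LURRULL (positions: [(0, 0), (-1, 0), (-1, 1), (0, 1), (1, 1), (1, 2), (0, 2), (-1, 2)])
Fold: move[0]->R => RURRULL (positions: [(0, 0), (1, 0), (1, 1), (2, 1), (3, 1), (3, 2), (2, 2), (1, 2)])
Fold: move[3]->U => RURUULL (positions: [(0, 0), (1, 0), (1, 1), (2, 1), (2, 2), (2, 3), (1, 3), (0, 3)])
Fold: move[1]->R => RRRUULL (positions: [(0, 0), (1, 0), (2, 0), (3, 0), (3, 1), (3, 2), (2, 2), (1, 2)])

Answer: (0,0) (1,0) (2,0) (3,0) (3,1) (3,2) (2,2) (1,2)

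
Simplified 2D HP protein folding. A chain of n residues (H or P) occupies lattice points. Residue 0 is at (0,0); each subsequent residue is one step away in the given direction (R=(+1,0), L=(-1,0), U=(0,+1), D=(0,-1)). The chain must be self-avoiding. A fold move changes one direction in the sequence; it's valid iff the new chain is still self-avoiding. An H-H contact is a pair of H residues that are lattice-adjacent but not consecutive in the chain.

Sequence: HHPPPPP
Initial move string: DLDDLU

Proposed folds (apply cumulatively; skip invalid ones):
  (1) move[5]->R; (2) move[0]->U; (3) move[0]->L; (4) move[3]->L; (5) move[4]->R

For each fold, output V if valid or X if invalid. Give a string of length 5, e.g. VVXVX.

Answer: XVVVX

Derivation:
Initial: DLDDLU -> [(0, 0), (0, -1), (-1, -1), (-1, -2), (-1, -3), (-2, -3), (-2, -2)]
Fold 1: move[5]->R => DLDDLR INVALID (collision), skipped
Fold 2: move[0]->U => ULDDLU VALID
Fold 3: move[0]->L => LLDDLU VALID
Fold 4: move[3]->L => LLDLLU VALID
Fold 5: move[4]->R => LLDLRU INVALID (collision), skipped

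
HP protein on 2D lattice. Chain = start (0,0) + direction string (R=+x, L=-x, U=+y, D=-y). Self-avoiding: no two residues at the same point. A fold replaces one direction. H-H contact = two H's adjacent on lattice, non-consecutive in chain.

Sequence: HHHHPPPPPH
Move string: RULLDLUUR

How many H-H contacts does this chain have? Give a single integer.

Positions: [(0, 0), (1, 0), (1, 1), (0, 1), (-1, 1), (-1, 0), (-2, 0), (-2, 1), (-2, 2), (-1, 2)]
H-H contact: residue 0 @(0,0) - residue 3 @(0, 1)

Answer: 1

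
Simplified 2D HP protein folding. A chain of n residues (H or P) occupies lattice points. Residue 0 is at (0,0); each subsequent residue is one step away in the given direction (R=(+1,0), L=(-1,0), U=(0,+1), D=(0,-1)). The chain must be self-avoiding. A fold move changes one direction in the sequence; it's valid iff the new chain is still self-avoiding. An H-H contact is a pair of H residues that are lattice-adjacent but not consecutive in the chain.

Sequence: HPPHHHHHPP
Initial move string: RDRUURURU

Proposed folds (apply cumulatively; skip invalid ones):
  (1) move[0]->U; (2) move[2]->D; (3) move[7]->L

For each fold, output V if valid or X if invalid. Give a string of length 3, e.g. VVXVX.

Answer: XXV

Derivation:
Initial: RDRUURURU -> [(0, 0), (1, 0), (1, -1), (2, -1), (2, 0), (2, 1), (3, 1), (3, 2), (4, 2), (4, 3)]
Fold 1: move[0]->U => UDRUURURU INVALID (collision), skipped
Fold 2: move[2]->D => RDDUURURU INVALID (collision), skipped
Fold 3: move[7]->L => RDRUURULU VALID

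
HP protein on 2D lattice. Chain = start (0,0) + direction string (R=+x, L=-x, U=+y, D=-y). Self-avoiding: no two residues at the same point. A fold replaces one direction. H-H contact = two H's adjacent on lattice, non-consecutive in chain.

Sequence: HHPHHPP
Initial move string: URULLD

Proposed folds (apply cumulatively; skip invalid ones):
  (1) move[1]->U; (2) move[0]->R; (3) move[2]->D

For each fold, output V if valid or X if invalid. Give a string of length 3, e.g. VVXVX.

Initial: URULLD -> [(0, 0), (0, 1), (1, 1), (1, 2), (0, 2), (-1, 2), (-1, 1)]
Fold 1: move[1]->U => UUULLD VALID
Fold 2: move[0]->R => RUULLD VALID
Fold 3: move[2]->D => RUDLLD INVALID (collision), skipped

Answer: VVX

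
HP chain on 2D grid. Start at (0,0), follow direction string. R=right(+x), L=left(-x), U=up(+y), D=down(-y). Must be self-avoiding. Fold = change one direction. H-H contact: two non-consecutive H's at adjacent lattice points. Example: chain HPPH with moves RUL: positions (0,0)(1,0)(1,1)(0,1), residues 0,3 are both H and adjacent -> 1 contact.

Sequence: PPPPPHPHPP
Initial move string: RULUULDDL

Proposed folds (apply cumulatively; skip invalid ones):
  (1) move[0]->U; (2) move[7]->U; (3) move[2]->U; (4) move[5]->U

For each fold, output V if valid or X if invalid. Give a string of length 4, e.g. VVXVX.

Initial: RULUULDDL -> [(0, 0), (1, 0), (1, 1), (0, 1), (0, 2), (0, 3), (-1, 3), (-1, 2), (-1, 1), (-2, 1)]
Fold 1: move[0]->U => UULUULDDL VALID
Fold 2: move[7]->U => UULUULDUL INVALID (collision), skipped
Fold 3: move[2]->U => UUUUULDDL VALID
Fold 4: move[5]->U => UUUUUUDDL INVALID (collision), skipped

Answer: VXVX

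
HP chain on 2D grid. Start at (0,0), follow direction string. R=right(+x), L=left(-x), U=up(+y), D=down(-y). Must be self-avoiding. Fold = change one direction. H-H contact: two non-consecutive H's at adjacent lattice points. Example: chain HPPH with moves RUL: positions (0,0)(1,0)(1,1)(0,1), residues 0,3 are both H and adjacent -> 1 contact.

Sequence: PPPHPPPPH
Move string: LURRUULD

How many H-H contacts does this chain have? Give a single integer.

Answer: 1

Derivation:
Positions: [(0, 0), (-1, 0), (-1, 1), (0, 1), (1, 1), (1, 2), (1, 3), (0, 3), (0, 2)]
H-H contact: residue 3 @(0,1) - residue 8 @(0, 2)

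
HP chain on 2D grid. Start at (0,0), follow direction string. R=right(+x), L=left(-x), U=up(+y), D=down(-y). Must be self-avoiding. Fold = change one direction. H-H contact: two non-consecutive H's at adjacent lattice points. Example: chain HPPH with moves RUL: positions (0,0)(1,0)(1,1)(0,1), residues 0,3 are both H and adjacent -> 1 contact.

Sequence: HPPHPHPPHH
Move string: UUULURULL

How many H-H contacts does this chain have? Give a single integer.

Answer: 1

Derivation:
Positions: [(0, 0), (0, 1), (0, 2), (0, 3), (-1, 3), (-1, 4), (0, 4), (0, 5), (-1, 5), (-2, 5)]
H-H contact: residue 5 @(-1,4) - residue 8 @(-1, 5)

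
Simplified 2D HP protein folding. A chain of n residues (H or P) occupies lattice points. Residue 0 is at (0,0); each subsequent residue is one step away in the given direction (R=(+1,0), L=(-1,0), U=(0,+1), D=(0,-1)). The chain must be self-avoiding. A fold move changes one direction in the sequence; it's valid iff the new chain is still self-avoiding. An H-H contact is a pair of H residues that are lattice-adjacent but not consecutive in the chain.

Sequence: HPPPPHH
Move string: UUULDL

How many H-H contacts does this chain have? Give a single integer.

Positions: [(0, 0), (0, 1), (0, 2), (0, 3), (-1, 3), (-1, 2), (-2, 2)]
No H-H contacts found.

Answer: 0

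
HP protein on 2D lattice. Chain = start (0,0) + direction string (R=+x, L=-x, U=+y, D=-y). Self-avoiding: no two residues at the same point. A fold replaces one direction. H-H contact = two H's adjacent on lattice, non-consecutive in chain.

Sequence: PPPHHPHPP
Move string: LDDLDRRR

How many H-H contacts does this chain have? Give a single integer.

Answer: 1

Derivation:
Positions: [(0, 0), (-1, 0), (-1, -1), (-1, -2), (-2, -2), (-2, -3), (-1, -3), (0, -3), (1, -3)]
H-H contact: residue 3 @(-1,-2) - residue 6 @(-1, -3)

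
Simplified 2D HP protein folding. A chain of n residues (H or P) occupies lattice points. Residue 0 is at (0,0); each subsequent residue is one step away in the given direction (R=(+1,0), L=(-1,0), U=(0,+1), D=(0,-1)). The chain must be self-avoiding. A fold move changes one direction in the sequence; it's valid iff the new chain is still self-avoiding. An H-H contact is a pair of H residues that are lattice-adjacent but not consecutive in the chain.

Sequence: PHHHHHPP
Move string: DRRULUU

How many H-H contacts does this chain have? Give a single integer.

Positions: [(0, 0), (0, -1), (1, -1), (2, -1), (2, 0), (1, 0), (1, 1), (1, 2)]
H-H contact: residue 2 @(1,-1) - residue 5 @(1, 0)

Answer: 1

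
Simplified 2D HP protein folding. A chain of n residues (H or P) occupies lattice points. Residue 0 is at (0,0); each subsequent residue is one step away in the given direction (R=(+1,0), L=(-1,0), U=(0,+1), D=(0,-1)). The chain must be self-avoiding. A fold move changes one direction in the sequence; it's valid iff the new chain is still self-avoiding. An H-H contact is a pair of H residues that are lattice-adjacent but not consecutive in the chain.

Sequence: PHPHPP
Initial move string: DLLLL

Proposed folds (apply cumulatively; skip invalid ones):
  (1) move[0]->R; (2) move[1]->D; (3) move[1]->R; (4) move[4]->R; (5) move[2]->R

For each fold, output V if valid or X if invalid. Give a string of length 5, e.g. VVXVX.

Initial: DLLLL -> [(0, 0), (0, -1), (-1, -1), (-2, -1), (-3, -1), (-4, -1)]
Fold 1: move[0]->R => RLLLL INVALID (collision), skipped
Fold 2: move[1]->D => DDLLL VALID
Fold 3: move[1]->R => DRLLL INVALID (collision), skipped
Fold 4: move[4]->R => DDLLR INVALID (collision), skipped
Fold 5: move[2]->R => DDRLL INVALID (collision), skipped

Answer: XVXXX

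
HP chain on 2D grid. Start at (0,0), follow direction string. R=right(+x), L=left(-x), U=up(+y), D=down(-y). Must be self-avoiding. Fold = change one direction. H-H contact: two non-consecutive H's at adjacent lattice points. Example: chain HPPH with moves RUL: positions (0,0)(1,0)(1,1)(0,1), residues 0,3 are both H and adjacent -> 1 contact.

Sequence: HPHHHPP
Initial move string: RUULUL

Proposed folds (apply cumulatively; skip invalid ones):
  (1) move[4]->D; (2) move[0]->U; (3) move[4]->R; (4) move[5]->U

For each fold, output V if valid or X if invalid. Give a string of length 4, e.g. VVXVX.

Initial: RUULUL -> [(0, 0), (1, 0), (1, 1), (1, 2), (0, 2), (0, 3), (-1, 3)]
Fold 1: move[4]->D => RUULDL VALID
Fold 2: move[0]->U => UUULDL VALID
Fold 3: move[4]->R => UUULRL INVALID (collision), skipped
Fold 4: move[5]->U => UUULDU INVALID (collision), skipped

Answer: VVXX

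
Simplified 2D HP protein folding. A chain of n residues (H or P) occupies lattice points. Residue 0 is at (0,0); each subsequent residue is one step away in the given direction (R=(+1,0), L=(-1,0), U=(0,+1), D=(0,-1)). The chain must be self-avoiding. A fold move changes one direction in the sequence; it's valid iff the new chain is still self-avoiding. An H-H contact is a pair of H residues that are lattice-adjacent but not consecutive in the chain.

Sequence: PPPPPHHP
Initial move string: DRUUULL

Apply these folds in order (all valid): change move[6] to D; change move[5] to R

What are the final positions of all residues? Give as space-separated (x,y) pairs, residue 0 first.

Initial moves: DRUUULL
Fold: move[6]->D => DRUUULD (positions: [(0, 0), (0, -1), (1, -1), (1, 0), (1, 1), (1, 2), (0, 2), (0, 1)])
Fold: move[5]->R => DRUUURD (positions: [(0, 0), (0, -1), (1, -1), (1, 0), (1, 1), (1, 2), (2, 2), (2, 1)])

Answer: (0,0) (0,-1) (1,-1) (1,0) (1,1) (1,2) (2,2) (2,1)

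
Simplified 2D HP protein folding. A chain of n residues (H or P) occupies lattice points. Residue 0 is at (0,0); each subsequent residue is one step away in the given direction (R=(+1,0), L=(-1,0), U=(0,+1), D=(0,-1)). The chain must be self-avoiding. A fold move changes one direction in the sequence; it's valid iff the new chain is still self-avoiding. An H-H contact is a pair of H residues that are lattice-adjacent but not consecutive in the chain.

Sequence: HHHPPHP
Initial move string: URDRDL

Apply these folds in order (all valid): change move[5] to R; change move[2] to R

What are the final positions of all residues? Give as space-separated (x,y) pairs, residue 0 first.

Answer: (0,0) (0,1) (1,1) (2,1) (3,1) (3,0) (4,0)

Derivation:
Initial moves: URDRDL
Fold: move[5]->R => URDRDR (positions: [(0, 0), (0, 1), (1, 1), (1, 0), (2, 0), (2, -1), (3, -1)])
Fold: move[2]->R => URRRDR (positions: [(0, 0), (0, 1), (1, 1), (2, 1), (3, 1), (3, 0), (4, 0)])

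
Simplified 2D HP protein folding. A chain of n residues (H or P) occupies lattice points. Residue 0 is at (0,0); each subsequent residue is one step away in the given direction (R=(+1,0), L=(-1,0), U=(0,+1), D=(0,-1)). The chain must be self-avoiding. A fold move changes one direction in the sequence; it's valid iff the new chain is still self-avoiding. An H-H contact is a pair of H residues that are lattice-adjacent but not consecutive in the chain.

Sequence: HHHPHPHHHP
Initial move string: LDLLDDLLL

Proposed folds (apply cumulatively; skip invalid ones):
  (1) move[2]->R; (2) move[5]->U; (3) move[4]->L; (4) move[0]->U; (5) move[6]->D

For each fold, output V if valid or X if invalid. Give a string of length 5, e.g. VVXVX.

Answer: XXVXV

Derivation:
Initial: LDLLDDLLL -> [(0, 0), (-1, 0), (-1, -1), (-2, -1), (-3, -1), (-3, -2), (-3, -3), (-4, -3), (-5, -3), (-6, -3)]
Fold 1: move[2]->R => LDRLDDLLL INVALID (collision), skipped
Fold 2: move[5]->U => LDLLDULLL INVALID (collision), skipped
Fold 3: move[4]->L => LDLLLDLLL VALID
Fold 4: move[0]->U => UDLLLDLLL INVALID (collision), skipped
Fold 5: move[6]->D => LDLLLDDLL VALID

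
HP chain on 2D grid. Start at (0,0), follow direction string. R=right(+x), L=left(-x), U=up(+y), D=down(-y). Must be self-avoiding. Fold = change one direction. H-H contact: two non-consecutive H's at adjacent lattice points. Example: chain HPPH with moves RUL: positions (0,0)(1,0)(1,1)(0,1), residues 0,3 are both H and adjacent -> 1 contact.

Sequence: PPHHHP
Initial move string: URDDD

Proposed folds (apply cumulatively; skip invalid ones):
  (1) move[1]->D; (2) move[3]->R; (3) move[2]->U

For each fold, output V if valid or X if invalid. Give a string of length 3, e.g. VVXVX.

Answer: XVV

Derivation:
Initial: URDDD -> [(0, 0), (0, 1), (1, 1), (1, 0), (1, -1), (1, -2)]
Fold 1: move[1]->D => UDDDD INVALID (collision), skipped
Fold 2: move[3]->R => URDRD VALID
Fold 3: move[2]->U => URURD VALID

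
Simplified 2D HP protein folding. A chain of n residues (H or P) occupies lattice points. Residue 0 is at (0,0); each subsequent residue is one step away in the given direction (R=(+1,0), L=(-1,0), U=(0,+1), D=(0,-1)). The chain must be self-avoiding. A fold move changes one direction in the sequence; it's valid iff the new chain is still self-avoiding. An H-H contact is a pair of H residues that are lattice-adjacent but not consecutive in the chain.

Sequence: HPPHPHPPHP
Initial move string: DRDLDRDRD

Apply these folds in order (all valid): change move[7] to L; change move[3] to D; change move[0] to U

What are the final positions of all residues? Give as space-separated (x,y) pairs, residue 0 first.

Initial moves: DRDLDRDRD
Fold: move[7]->L => DRDLDRDLD (positions: [(0, 0), (0, -1), (1, -1), (1, -2), (0, -2), (0, -3), (1, -3), (1, -4), (0, -4), (0, -5)])
Fold: move[3]->D => DRDDDRDLD (positions: [(0, 0), (0, -1), (1, -1), (1, -2), (1, -3), (1, -4), (2, -4), (2, -5), (1, -5), (1, -6)])
Fold: move[0]->U => URDDDRDLD (positions: [(0, 0), (0, 1), (1, 1), (1, 0), (1, -1), (1, -2), (2, -2), (2, -3), (1, -3), (1, -4)])

Answer: (0,0) (0,1) (1,1) (1,0) (1,-1) (1,-2) (2,-2) (2,-3) (1,-3) (1,-4)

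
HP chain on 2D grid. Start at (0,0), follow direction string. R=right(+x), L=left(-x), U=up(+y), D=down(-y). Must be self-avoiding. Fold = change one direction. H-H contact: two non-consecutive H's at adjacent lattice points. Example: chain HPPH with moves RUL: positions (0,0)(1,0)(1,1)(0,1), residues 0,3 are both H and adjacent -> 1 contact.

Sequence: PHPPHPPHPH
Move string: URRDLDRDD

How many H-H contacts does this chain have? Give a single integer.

Answer: 1

Derivation:
Positions: [(0, 0), (0, 1), (1, 1), (2, 1), (2, 0), (1, 0), (1, -1), (2, -1), (2, -2), (2, -3)]
H-H contact: residue 4 @(2,0) - residue 7 @(2, -1)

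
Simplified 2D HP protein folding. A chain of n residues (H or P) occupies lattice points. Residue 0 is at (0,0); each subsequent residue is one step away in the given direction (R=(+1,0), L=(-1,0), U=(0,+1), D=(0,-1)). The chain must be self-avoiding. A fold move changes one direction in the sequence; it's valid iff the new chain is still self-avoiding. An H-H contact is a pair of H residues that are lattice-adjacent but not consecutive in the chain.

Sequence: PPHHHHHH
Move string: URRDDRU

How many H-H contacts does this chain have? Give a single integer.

Answer: 1

Derivation:
Positions: [(0, 0), (0, 1), (1, 1), (2, 1), (2, 0), (2, -1), (3, -1), (3, 0)]
H-H contact: residue 4 @(2,0) - residue 7 @(3, 0)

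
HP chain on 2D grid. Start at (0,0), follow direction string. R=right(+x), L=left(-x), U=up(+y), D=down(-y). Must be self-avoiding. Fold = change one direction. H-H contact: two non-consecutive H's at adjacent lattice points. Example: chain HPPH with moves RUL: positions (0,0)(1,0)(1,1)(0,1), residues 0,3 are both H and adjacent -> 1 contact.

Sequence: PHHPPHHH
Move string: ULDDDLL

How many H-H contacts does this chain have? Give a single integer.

Positions: [(0, 0), (0, 1), (-1, 1), (-1, 0), (-1, -1), (-1, -2), (-2, -2), (-3, -2)]
No H-H contacts found.

Answer: 0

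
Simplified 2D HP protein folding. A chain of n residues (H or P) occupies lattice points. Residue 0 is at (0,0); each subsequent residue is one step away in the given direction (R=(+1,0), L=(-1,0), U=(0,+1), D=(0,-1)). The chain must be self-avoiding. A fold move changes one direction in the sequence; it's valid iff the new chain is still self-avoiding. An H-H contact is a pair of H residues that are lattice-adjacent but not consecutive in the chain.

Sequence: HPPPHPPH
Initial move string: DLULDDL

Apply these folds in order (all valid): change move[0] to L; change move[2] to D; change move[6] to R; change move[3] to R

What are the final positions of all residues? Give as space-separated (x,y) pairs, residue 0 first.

Answer: (0,0) (-1,0) (-2,0) (-2,-1) (-1,-1) (-1,-2) (-1,-3) (0,-3)

Derivation:
Initial moves: DLULDDL
Fold: move[0]->L => LLULDDL (positions: [(0, 0), (-1, 0), (-2, 0), (-2, 1), (-3, 1), (-3, 0), (-3, -1), (-4, -1)])
Fold: move[2]->D => LLDLDDL (positions: [(0, 0), (-1, 0), (-2, 0), (-2, -1), (-3, -1), (-3, -2), (-3, -3), (-4, -3)])
Fold: move[6]->R => LLDLDDR (positions: [(0, 0), (-1, 0), (-2, 0), (-2, -1), (-3, -1), (-3, -2), (-3, -3), (-2, -3)])
Fold: move[3]->R => LLDRDDR (positions: [(0, 0), (-1, 0), (-2, 0), (-2, -1), (-1, -1), (-1, -2), (-1, -3), (0, -3)])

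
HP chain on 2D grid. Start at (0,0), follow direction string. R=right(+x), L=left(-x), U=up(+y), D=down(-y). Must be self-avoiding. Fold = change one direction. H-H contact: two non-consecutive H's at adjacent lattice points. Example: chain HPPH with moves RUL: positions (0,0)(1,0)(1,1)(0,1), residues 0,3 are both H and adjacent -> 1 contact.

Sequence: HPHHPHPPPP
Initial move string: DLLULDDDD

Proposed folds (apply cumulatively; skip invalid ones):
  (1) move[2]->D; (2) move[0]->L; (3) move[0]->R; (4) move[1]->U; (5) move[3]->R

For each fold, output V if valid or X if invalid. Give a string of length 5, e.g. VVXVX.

Answer: XVXVX

Derivation:
Initial: DLLULDDDD -> [(0, 0), (0, -1), (-1, -1), (-2, -1), (-2, 0), (-3, 0), (-3, -1), (-3, -2), (-3, -3), (-3, -4)]
Fold 1: move[2]->D => DLDULDDDD INVALID (collision), skipped
Fold 2: move[0]->L => LLLULDDDD VALID
Fold 3: move[0]->R => RLLULDDDD INVALID (collision), skipped
Fold 4: move[1]->U => LULULDDDD VALID
Fold 5: move[3]->R => LULRLDDDD INVALID (collision), skipped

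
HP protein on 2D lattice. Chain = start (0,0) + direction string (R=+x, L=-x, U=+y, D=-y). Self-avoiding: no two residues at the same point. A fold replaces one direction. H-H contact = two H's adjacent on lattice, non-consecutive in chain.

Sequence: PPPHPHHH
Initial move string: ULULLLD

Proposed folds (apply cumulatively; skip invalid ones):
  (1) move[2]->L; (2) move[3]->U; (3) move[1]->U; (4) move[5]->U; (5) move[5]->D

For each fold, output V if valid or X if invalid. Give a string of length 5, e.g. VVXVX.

Answer: VVVXV

Derivation:
Initial: ULULLLD -> [(0, 0), (0, 1), (-1, 1), (-1, 2), (-2, 2), (-3, 2), (-4, 2), (-4, 1)]
Fold 1: move[2]->L => ULLLLLD VALID
Fold 2: move[3]->U => ULLULLD VALID
Fold 3: move[1]->U => UULULLD VALID
Fold 4: move[5]->U => UULULUD INVALID (collision), skipped
Fold 5: move[5]->D => UULULDD VALID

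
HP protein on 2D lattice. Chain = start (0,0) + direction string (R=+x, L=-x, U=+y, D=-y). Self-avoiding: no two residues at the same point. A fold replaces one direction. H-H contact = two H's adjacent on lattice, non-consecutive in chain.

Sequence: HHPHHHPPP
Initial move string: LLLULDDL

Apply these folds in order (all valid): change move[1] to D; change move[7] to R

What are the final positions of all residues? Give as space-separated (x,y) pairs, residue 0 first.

Initial moves: LLLULDDL
Fold: move[1]->D => LDLULDDL (positions: [(0, 0), (-1, 0), (-1, -1), (-2, -1), (-2, 0), (-3, 0), (-3, -1), (-3, -2), (-4, -2)])
Fold: move[7]->R => LDLULDDR (positions: [(0, 0), (-1, 0), (-1, -1), (-2, -1), (-2, 0), (-3, 0), (-3, -1), (-3, -2), (-2, -2)])

Answer: (0,0) (-1,0) (-1,-1) (-2,-1) (-2,0) (-3,0) (-3,-1) (-3,-2) (-2,-2)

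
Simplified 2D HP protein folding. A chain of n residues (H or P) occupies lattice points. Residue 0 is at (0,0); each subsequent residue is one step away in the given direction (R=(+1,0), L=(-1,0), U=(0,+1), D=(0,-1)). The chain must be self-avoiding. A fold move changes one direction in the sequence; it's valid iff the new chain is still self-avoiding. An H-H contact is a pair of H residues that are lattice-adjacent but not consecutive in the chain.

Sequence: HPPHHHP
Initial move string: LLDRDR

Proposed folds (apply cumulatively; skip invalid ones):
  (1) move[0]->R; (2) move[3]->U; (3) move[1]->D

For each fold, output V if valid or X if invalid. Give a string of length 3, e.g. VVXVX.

Answer: XXV

Derivation:
Initial: LLDRDR -> [(0, 0), (-1, 0), (-2, 0), (-2, -1), (-1, -1), (-1, -2), (0, -2)]
Fold 1: move[0]->R => RLDRDR INVALID (collision), skipped
Fold 2: move[3]->U => LLDUDR INVALID (collision), skipped
Fold 3: move[1]->D => LDDRDR VALID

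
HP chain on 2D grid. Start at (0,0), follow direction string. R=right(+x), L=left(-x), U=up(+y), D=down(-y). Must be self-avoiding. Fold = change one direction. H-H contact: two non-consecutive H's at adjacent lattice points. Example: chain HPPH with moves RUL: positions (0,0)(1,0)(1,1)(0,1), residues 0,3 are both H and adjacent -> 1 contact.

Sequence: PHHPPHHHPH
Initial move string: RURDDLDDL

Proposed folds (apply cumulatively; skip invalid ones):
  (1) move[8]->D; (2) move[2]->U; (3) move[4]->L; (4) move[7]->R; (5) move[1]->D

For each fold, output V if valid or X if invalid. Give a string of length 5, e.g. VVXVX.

Answer: VXXVV

Derivation:
Initial: RURDDLDDL -> [(0, 0), (1, 0), (1, 1), (2, 1), (2, 0), (2, -1), (1, -1), (1, -2), (1, -3), (0, -3)]
Fold 1: move[8]->D => RURDDLDDD VALID
Fold 2: move[2]->U => RUUDDLDDD INVALID (collision), skipped
Fold 3: move[4]->L => RURDLLDDD INVALID (collision), skipped
Fold 4: move[7]->R => RURDDLDRD VALID
Fold 5: move[1]->D => RDRDDLDRD VALID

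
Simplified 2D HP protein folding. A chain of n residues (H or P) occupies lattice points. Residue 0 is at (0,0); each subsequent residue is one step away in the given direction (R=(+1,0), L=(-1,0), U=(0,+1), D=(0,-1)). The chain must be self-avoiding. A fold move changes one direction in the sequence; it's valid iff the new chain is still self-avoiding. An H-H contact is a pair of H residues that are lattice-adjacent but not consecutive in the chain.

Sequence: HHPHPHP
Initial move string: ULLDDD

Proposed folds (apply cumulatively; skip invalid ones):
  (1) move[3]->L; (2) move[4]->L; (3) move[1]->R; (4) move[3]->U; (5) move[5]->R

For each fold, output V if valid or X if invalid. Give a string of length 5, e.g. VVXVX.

Initial: ULLDDD -> [(0, 0), (0, 1), (-1, 1), (-2, 1), (-2, 0), (-2, -1), (-2, -2)]
Fold 1: move[3]->L => ULLLDD VALID
Fold 2: move[4]->L => ULLLLD VALID
Fold 3: move[1]->R => URLLLD INVALID (collision), skipped
Fold 4: move[3]->U => ULLULD VALID
Fold 5: move[5]->R => ULLULR INVALID (collision), skipped

Answer: VVXVX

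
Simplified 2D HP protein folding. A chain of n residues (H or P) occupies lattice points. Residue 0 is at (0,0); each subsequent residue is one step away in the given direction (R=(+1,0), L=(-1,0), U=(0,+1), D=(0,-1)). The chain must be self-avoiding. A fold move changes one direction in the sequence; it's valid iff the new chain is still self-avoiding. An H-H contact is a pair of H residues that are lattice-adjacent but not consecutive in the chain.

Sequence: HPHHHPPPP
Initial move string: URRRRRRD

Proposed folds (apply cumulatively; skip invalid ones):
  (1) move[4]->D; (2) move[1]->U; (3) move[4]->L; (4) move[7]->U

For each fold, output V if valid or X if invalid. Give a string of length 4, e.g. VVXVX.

Initial: URRRRRRD -> [(0, 0), (0, 1), (1, 1), (2, 1), (3, 1), (4, 1), (5, 1), (6, 1), (6, 0)]
Fold 1: move[4]->D => URRRDRRD VALID
Fold 2: move[1]->U => UURRDRRD VALID
Fold 3: move[4]->L => UURRLRRD INVALID (collision), skipped
Fold 4: move[7]->U => UURRDRRU VALID

Answer: VVXV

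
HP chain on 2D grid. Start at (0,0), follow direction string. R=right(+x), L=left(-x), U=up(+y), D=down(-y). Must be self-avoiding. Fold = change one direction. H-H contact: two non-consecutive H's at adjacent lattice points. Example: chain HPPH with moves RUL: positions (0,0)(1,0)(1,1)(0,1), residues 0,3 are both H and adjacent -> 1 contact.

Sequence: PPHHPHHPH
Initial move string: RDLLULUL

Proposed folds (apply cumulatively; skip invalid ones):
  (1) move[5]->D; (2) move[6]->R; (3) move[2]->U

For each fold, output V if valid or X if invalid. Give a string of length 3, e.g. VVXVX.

Initial: RDLLULUL -> [(0, 0), (1, 0), (1, -1), (0, -1), (-1, -1), (-1, 0), (-2, 0), (-2, 1), (-3, 1)]
Fold 1: move[5]->D => RDLLUDUL INVALID (collision), skipped
Fold 2: move[6]->R => RDLLULRL INVALID (collision), skipped
Fold 3: move[2]->U => RDULULUL INVALID (collision), skipped

Answer: XXX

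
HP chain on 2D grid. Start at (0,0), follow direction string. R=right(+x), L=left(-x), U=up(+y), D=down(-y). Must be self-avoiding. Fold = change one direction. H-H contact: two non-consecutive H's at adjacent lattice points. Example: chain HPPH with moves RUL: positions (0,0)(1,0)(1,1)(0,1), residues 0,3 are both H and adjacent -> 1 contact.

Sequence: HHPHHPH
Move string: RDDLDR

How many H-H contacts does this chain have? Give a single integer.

Answer: 1

Derivation:
Positions: [(0, 0), (1, 0), (1, -1), (1, -2), (0, -2), (0, -3), (1, -3)]
H-H contact: residue 3 @(1,-2) - residue 6 @(1, -3)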